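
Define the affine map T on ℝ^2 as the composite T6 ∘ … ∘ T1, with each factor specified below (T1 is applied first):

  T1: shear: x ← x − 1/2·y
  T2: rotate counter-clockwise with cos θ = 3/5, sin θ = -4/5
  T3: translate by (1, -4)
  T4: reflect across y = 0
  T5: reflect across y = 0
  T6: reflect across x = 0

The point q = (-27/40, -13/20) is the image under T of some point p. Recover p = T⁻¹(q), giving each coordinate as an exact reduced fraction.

p = (-2, 7/4)

T1 = [1 -1/2 0; 0 1 0; 0 0 1]
T2·T1 = [3/5 1/2 0; -4/5 1 0; 0 0 1]
T3·…·T1 = [3/5 1/2 1; -4/5 1 -4; 0 0 1]
T4·…·T1 = [3/5 1/2 1; 4/5 -1 4; 0 0 1]
T5·…·T1 = [3/5 1/2 1; -4/5 1 -4; 0 0 1]
T6·…·T1 = [-3/5 -1/2 -1; -4/5 1 -4; 0 0 1]
det M = -1; M⁻¹ = [-1 -1/2 -3; -4/5 3/5 8/5; 0 0 1]
M⁻¹ · (-27/40, -13/20)ᵀ = (-2, 7/4)ᵀ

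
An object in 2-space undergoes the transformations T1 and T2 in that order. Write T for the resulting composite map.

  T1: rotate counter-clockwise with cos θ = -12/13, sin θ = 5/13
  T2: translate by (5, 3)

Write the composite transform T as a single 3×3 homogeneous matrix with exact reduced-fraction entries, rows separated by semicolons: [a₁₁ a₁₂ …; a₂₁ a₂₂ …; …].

T = [-12/13 -5/13 5; 5/13 -12/13 3; 0 0 1]

T1 = [-12/13 -5/13 0; 5/13 -12/13 0; 0 0 1]
T2·T1 = [-12/13 -5/13 5; 5/13 -12/13 3; 0 0 1]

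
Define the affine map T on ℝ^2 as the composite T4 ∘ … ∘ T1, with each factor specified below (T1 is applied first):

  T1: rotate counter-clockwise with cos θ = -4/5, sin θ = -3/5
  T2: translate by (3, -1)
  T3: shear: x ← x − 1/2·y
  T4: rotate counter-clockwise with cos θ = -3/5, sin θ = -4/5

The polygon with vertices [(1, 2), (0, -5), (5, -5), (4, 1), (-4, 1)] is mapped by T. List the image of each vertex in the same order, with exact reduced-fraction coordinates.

image vertices: (-139/25, -52/25), (33/10, -3/5), (12/5, 16/5), (-243/50, 13/25), (-171/50, -139/25)

T1 rotate counter-clockwise with cos θ = -4/5, sin θ = -3/5: (1, 2) → (2/5, -11/5); (0, -5) → (-3, 4); (5, -5) → (-7, 1); (4, 1) → (-13/5, -16/5); (-4, 1) → (19/5, 8/5)
T2 translate by (3, -1): (2/5, -11/5) → (17/5, -16/5); (-3, 4) → (0, 3); (-7, 1) → (-4, 0); (-13/5, -16/5) → (2/5, -21/5); (19/5, 8/5) → (34/5, 3/5)
T3 shear: x ← x − 1/2·y: (17/5, -16/5) → (5, -16/5); (0, 3) → (-3/2, 3); (-4, 0) → (-4, 0); (2/5, -21/5) → (5/2, -21/5); (34/5, 3/5) → (13/2, 3/5)
T4 rotate counter-clockwise with cos θ = -3/5, sin θ = -4/5: (5, -16/5) → (-139/25, -52/25); (-3/2, 3) → (33/10, -3/5); (-4, 0) → (12/5, 16/5); (5/2, -21/5) → (-243/50, 13/25); (13/2, 3/5) → (-171/50, -139/25)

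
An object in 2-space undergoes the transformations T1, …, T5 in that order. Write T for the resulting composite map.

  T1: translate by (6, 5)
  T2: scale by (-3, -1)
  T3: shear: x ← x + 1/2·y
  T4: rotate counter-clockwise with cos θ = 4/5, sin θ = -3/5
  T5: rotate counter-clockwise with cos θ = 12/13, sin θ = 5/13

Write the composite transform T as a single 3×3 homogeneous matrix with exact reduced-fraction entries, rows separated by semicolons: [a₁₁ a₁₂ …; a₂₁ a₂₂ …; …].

T = [-189/65 -19/26 -211/10; 48/65 -11/13 1/5; 0 0 1]

T1 = [1 0 6; 0 1 5; 0 0 1]
T2·T1 = [-3 0 -18; 0 -1 -5; 0 0 1]
T3·…·T1 = [-3 -1/2 -41/2; 0 -1 -5; 0 0 1]
T4·…·T1 = [-12/5 -1 -97/5; 9/5 -1/2 83/10; 0 0 1]
T5·…·T1 = [-189/65 -19/26 -211/10; 48/65 -11/13 1/5; 0 0 1]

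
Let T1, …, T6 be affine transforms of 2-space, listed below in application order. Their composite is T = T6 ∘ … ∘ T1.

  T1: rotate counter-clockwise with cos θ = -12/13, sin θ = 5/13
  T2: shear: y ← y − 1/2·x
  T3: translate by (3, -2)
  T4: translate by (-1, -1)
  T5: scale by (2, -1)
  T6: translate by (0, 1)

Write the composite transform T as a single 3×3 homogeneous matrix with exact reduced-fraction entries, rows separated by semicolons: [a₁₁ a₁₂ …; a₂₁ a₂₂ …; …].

T = [-24/13 -10/13 4; -11/13 19/26 4; 0 0 1]

T1 = [-12/13 -5/13 0; 5/13 -12/13 0; 0 0 1]
T2·T1 = [-12/13 -5/13 0; 11/13 -19/26 0; 0 0 1]
T3·…·T1 = [-12/13 -5/13 3; 11/13 -19/26 -2; 0 0 1]
T4·…·T1 = [-12/13 -5/13 2; 11/13 -19/26 -3; 0 0 1]
T5·…·T1 = [-24/13 -10/13 4; -11/13 19/26 3; 0 0 1]
T6·…·T1 = [-24/13 -10/13 4; -11/13 19/26 4; 0 0 1]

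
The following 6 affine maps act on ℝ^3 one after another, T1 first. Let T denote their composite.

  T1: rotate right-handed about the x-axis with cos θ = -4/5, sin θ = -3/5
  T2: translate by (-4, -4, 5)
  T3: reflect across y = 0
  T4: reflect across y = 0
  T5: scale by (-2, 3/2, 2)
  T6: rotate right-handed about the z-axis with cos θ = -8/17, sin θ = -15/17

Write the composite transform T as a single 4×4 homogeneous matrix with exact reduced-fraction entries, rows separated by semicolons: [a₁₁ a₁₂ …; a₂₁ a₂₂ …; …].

T1 = [1 0 0 0; 0 -4/5 3/5 0; 0 -3/5 -4/5 0; 0 0 0 1]
T2·T1 = [1 0 0 -4; 0 -4/5 3/5 -4; 0 -3/5 -4/5 5; 0 0 0 1]
T3·…·T1 = [1 0 0 -4; 0 4/5 -3/5 4; 0 -3/5 -4/5 5; 0 0 0 1]
T4·…·T1 = [1 0 0 -4; 0 -4/5 3/5 -4; 0 -3/5 -4/5 5; 0 0 0 1]
T5·…·T1 = [-2 0 0 8; 0 -6/5 9/10 -6; 0 -6/5 -8/5 10; 0 0 0 1]
T6·…·T1 = [16/17 -18/17 27/34 -154/17; 30/17 48/85 -36/85 -72/17; 0 -6/5 -8/5 10; 0 0 0 1]

T = [16/17 -18/17 27/34 -154/17; 30/17 48/85 -36/85 -72/17; 0 -6/5 -8/5 10; 0 0 0 1]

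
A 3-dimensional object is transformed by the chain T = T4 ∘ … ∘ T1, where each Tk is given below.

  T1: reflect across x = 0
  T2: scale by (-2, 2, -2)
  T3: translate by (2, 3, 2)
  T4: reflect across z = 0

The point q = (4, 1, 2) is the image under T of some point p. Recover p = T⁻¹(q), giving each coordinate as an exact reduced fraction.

p = (1, -1, 2)

T1 = [-1 0 0 0; 0 1 0 0; 0 0 1 0; 0 0 0 1]
T2·T1 = [2 0 0 0; 0 2 0 0; 0 0 -2 0; 0 0 0 1]
T3·…·T1 = [2 0 0 2; 0 2 0 3; 0 0 -2 2; 0 0 0 1]
T4·…·T1 = [2 0 0 2; 0 2 0 3; 0 0 2 -2; 0 0 0 1]
det M = 8; M⁻¹ = [1/2 0 0 -1; 0 1/2 0 -3/2; 0 0 1/2 1; 0 0 0 1]
M⁻¹ · (4, 1, 2)ᵀ = (1, -1, 2)ᵀ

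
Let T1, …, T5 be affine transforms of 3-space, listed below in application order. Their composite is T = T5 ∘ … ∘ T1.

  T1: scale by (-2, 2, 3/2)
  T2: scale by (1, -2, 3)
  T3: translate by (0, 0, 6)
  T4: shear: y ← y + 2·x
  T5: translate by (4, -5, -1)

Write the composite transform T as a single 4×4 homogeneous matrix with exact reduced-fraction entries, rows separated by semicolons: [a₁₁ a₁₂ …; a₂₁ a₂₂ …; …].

T1 = [-2 0 0 0; 0 2 0 0; 0 0 3/2 0; 0 0 0 1]
T2·T1 = [-2 0 0 0; 0 -4 0 0; 0 0 9/2 0; 0 0 0 1]
T3·…·T1 = [-2 0 0 0; 0 -4 0 0; 0 0 9/2 6; 0 0 0 1]
T4·…·T1 = [-2 0 0 0; -4 -4 0 0; 0 0 9/2 6; 0 0 0 1]
T5·…·T1 = [-2 0 0 4; -4 -4 0 -5; 0 0 9/2 5; 0 0 0 1]

T = [-2 0 0 4; -4 -4 0 -5; 0 0 9/2 5; 0 0 0 1]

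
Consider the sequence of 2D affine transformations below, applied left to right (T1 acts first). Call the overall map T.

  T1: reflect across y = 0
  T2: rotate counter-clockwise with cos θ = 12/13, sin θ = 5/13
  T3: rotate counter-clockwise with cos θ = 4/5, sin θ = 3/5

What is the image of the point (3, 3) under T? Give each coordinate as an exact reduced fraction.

T(p) = (267/65, 69/65)

T1 reflect across y = 0: (3, 3) → (3, -3)
T2 rotate counter-clockwise with cos θ = 12/13, sin θ = 5/13: (3, -3) → (51/13, -21/13)
T3 rotate counter-clockwise with cos θ = 4/5, sin θ = 3/5: (51/13, -21/13) → (267/65, 69/65)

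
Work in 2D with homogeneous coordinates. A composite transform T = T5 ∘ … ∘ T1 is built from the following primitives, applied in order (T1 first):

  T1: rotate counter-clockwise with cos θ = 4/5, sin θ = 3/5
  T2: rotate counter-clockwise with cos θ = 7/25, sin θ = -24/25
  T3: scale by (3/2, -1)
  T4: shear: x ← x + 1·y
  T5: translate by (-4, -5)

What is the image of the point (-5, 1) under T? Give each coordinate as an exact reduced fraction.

T(p) = (-129/10, -44/5)

T1 rotate counter-clockwise with cos θ = 4/5, sin θ = 3/5: (-5, 1) → (-23/5, -11/5)
T2 rotate counter-clockwise with cos θ = 7/25, sin θ = -24/25: (-23/5, -11/5) → (-17/5, 19/5)
T3 scale by (3/2, -1): (-17/5, 19/5) → (-51/10, -19/5)
T4 shear: x ← x + 1·y: (-51/10, -19/5) → (-89/10, -19/5)
T5 translate by (-4, -5): (-89/10, -19/5) → (-129/10, -44/5)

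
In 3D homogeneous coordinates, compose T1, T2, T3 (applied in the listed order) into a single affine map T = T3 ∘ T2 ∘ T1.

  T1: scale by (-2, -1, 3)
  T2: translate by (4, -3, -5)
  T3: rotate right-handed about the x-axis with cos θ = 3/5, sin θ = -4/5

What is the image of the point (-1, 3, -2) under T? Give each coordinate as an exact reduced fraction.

T1 scale by (-2, -1, 3): (-1, 3, -2) → (2, -3, -6)
T2 translate by (4, -3, -5): (2, -3, -6) → (6, -6, -11)
T3 rotate right-handed about the x-axis with cos θ = 3/5, sin θ = -4/5: (6, -6, -11) → (6, -62/5, -9/5)

T(p) = (6, -62/5, -9/5)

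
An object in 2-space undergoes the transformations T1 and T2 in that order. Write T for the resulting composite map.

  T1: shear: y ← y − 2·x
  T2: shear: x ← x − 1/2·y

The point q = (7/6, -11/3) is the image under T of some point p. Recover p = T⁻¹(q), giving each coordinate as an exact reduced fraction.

T1 = [1 0 0; -2 1 0; 0 0 1]
T2·T1 = [2 -1/2 0; -2 1 0; 0 0 1]
det M = 1; M⁻¹ = [1 1/2 0; 2 2 0; 0 0 1]
M⁻¹ · (7/6, -11/3)ᵀ = (-2/3, -5)ᵀ

p = (-2/3, -5)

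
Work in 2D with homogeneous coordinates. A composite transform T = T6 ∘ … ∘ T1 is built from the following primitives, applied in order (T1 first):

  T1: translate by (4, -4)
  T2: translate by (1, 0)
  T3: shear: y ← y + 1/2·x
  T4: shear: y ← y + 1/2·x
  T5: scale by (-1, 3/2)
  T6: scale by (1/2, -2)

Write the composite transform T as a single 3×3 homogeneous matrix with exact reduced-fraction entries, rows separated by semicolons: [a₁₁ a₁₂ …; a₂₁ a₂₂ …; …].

T1 = [1 0 4; 0 1 -4; 0 0 1]
T2·T1 = [1 0 5; 0 1 -4; 0 0 1]
T3·…·T1 = [1 0 5; 1/2 1 -3/2; 0 0 1]
T4·…·T1 = [1 0 5; 1 1 1; 0 0 1]
T5·…·T1 = [-1 0 -5; 3/2 3/2 3/2; 0 0 1]
T6·…·T1 = [-1/2 0 -5/2; -3 -3 -3; 0 0 1]

T = [-1/2 0 -5/2; -3 -3 -3; 0 0 1]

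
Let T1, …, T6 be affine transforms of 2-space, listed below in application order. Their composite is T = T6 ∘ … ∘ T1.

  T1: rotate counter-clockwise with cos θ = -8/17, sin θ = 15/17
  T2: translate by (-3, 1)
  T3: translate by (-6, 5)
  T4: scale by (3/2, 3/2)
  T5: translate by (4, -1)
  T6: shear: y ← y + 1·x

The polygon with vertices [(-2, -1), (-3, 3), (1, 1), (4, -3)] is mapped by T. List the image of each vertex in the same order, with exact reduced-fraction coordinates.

T1 rotate counter-clockwise with cos θ = -8/17, sin θ = 15/17: (-2, -1) → (31/17, -22/17); (-3, 3) → (-21/17, -69/17); (1, 1) → (-23/17, 7/17); (4, -3) → (13/17, 84/17)
T2 translate by (-3, 1): (31/17, -22/17) → (-20/17, -5/17); (-21/17, -69/17) → (-72/17, -52/17); (-23/17, 7/17) → (-74/17, 24/17); (13/17, 84/17) → (-38/17, 101/17)
T3 translate by (-6, 5): (-20/17, -5/17) → (-122/17, 80/17); (-72/17, -52/17) → (-174/17, 33/17); (-74/17, 24/17) → (-176/17, 109/17); (-38/17, 101/17) → (-140/17, 186/17)
T4 scale by (3/2, 3/2): (-122/17, 80/17) → (-183/17, 120/17); (-174/17, 33/17) → (-261/17, 99/34); (-176/17, 109/17) → (-264/17, 327/34); (-140/17, 186/17) → (-210/17, 279/17)
T5 translate by (4, -1): (-183/17, 120/17) → (-115/17, 103/17); (-261/17, 99/34) → (-193/17, 65/34); (-264/17, 327/34) → (-196/17, 293/34); (-210/17, 279/17) → (-142/17, 262/17)
T6 shear: y ← y + 1·x: (-115/17, 103/17) → (-115/17, -12/17); (-193/17, 65/34) → (-193/17, -321/34); (-196/17, 293/34) → (-196/17, -99/34); (-142/17, 262/17) → (-142/17, 120/17)

image vertices: (-115/17, -12/17), (-193/17, -321/34), (-196/17, -99/34), (-142/17, 120/17)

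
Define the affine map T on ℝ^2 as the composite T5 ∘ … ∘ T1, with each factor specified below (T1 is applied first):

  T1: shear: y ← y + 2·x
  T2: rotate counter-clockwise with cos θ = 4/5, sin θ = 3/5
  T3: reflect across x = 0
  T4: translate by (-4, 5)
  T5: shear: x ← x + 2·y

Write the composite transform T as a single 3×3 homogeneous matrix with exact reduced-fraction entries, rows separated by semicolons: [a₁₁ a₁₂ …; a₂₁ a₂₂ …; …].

T = [24/5 11/5 6; 11/5 4/5 5; 0 0 1]

T1 = [1 0 0; 2 1 0; 0 0 1]
T2·T1 = [-2/5 -3/5 0; 11/5 4/5 0; 0 0 1]
T3·…·T1 = [2/5 3/5 0; 11/5 4/5 0; 0 0 1]
T4·…·T1 = [2/5 3/5 -4; 11/5 4/5 5; 0 0 1]
T5·…·T1 = [24/5 11/5 6; 11/5 4/5 5; 0 0 1]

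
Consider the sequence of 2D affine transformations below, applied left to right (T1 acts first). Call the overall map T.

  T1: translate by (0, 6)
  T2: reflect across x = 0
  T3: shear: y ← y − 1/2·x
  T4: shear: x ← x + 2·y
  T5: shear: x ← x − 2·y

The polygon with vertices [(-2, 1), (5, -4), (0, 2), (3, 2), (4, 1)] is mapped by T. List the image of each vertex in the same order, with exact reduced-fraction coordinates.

image vertices: (2, 6), (-5, 9/2), (0, 8), (-3, 19/2), (-4, 9)

T1 translate by (0, 6): (-2, 1) → (-2, 7); (5, -4) → (5, 2); (0, 2) → (0, 8); (3, 2) → (3, 8); (4, 1) → (4, 7)
T2 reflect across x = 0: (-2, 7) → (2, 7); (5, 2) → (-5, 2); (0, 8) → (0, 8); (3, 8) → (-3, 8); (4, 7) → (-4, 7)
T3 shear: y ← y − 1/2·x: (2, 7) → (2, 6); (-5, 2) → (-5, 9/2); (0, 8) → (0, 8); (-3, 8) → (-3, 19/2); (-4, 7) → (-4, 9)
T4 shear: x ← x + 2·y: (2, 6) → (14, 6); (-5, 9/2) → (4, 9/2); (0, 8) → (16, 8); (-3, 19/2) → (16, 19/2); (-4, 9) → (14, 9)
T5 shear: x ← x − 2·y: (14, 6) → (2, 6); (4, 9/2) → (-5, 9/2); (16, 8) → (0, 8); (16, 19/2) → (-3, 19/2); (14, 9) → (-4, 9)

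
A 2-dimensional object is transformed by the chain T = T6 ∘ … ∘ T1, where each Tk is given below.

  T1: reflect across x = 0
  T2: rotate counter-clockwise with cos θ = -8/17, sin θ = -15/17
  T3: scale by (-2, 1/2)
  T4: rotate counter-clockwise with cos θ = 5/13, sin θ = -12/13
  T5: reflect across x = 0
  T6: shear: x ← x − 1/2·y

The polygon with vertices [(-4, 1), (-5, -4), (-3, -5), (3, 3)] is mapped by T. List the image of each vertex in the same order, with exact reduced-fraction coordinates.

image vertices: (31/13, -34/13), (2047/884, -295/26), (937/884, -281/26), (-1161/884, 201/26)

T1 reflect across x = 0: (-4, 1) → (4, 1); (-5, -4) → (5, -4); (-3, -5) → (3, -5); (3, 3) → (-3, 3)
T2 rotate counter-clockwise with cos θ = -8/17, sin θ = -15/17: (4, 1) → (-1, -4); (5, -4) → (-100/17, -43/17); (3, -5) → (-99/17, -5/17); (-3, 3) → (69/17, 21/17)
T3 scale by (-2, 1/2): (-1, -4) → (2, -2); (-100/17, -43/17) → (200/17, -43/34); (-99/17, -5/17) → (198/17, -5/34); (69/17, 21/17) → (-138/17, 21/34)
T4 rotate counter-clockwise with cos θ = 5/13, sin θ = -12/13: (2, -2) → (-14/13, -34/13); (200/17, -43/34) → (742/221, -295/26); (198/17, -5/34) → (960/221, -281/26); (-138/17, 21/34) → (-564/221, 201/26)
T5 reflect across x = 0: (-14/13, -34/13) → (14/13, -34/13); (742/221, -295/26) → (-742/221, -295/26); (960/221, -281/26) → (-960/221, -281/26); (-564/221, 201/26) → (564/221, 201/26)
T6 shear: x ← x − 1/2·y: (14/13, -34/13) → (31/13, -34/13); (-742/221, -295/26) → (2047/884, -295/26); (-960/221, -281/26) → (937/884, -281/26); (564/221, 201/26) → (-1161/884, 201/26)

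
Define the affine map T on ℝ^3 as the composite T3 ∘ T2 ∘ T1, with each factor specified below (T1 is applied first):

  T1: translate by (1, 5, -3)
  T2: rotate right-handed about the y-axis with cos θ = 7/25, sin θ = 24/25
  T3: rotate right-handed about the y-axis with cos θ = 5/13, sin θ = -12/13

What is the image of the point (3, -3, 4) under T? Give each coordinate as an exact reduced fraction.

T(p) = (1328/325, 2, 179/325)

T1 translate by (1, 5, -3): (3, -3, 4) → (4, 2, 1)
T2 rotate right-handed about the y-axis with cos θ = 7/25, sin θ = 24/25: (4, 2, 1) → (52/25, 2, -89/25)
T3 rotate right-handed about the y-axis with cos θ = 5/13, sin θ = -12/13: (52/25, 2, -89/25) → (1328/325, 2, 179/325)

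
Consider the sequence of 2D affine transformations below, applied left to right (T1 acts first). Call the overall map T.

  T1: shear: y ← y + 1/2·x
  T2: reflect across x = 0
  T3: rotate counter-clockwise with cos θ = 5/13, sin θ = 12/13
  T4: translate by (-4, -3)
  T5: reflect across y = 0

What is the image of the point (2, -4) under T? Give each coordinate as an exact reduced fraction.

T(p) = (-2, 6)

T1 shear: y ← y + 1/2·x: (2, -4) → (2, -3)
T2 reflect across x = 0: (2, -3) → (-2, -3)
T3 rotate counter-clockwise with cos θ = 5/13, sin θ = 12/13: (-2, -3) → (2, -3)
T4 translate by (-4, -3): (2, -3) → (-2, -6)
T5 reflect across y = 0: (-2, -6) → (-2, 6)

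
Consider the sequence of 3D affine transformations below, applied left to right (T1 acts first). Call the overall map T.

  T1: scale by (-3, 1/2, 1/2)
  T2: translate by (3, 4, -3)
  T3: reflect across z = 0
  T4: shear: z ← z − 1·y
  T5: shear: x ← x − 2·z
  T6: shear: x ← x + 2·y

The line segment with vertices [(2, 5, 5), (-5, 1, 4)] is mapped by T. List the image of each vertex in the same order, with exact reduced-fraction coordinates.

image vertices: (22, 13/2, -6), (34, 9/2, -7/2)

T1 scale by (-3, 1/2, 1/2): (2, 5, 5) → (-6, 5/2, 5/2); (-5, 1, 4) → (15, 1/2, 2)
T2 translate by (3, 4, -3): (-6, 5/2, 5/2) → (-3, 13/2, -1/2); (15, 1/2, 2) → (18, 9/2, -1)
T3 reflect across z = 0: (-3, 13/2, -1/2) → (-3, 13/2, 1/2); (18, 9/2, -1) → (18, 9/2, 1)
T4 shear: z ← z − 1·y: (-3, 13/2, 1/2) → (-3, 13/2, -6); (18, 9/2, 1) → (18, 9/2, -7/2)
T5 shear: x ← x − 2·z: (-3, 13/2, -6) → (9, 13/2, -6); (18, 9/2, -7/2) → (25, 9/2, -7/2)
T6 shear: x ← x + 2·y: (9, 13/2, -6) → (22, 13/2, -6); (25, 9/2, -7/2) → (34, 9/2, -7/2)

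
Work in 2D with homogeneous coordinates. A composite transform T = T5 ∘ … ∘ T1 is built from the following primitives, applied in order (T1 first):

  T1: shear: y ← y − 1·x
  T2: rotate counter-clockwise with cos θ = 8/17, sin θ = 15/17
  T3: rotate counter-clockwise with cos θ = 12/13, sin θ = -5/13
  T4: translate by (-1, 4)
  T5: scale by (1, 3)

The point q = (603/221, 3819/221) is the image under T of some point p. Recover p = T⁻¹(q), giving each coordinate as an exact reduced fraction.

T1 = [1 0 0; -1 1 0; 0 0 1]
T2·T1 = [23/17 -15/17 0; 7/17 8/17 0; 0 0 1]
T3·…·T1 = [311/221 -140/221 0; -31/221 171/221 0; 0 0 1]
T4·…·T1 = [311/221 -140/221 -1; -31/221 171/221 4; 0 0 1]
T5·…·T1 = [311/221 -140/221 -1; -93/221 513/221 12; 0 0 1]
det M = 3; M⁻¹ = [171/221 140/663 -389/221; 31/221 311/663 -1213/221; 0 0 1]
M⁻¹ · (603/221, 3819/221)ᵀ = (4, 3)ᵀ

p = (4, 3)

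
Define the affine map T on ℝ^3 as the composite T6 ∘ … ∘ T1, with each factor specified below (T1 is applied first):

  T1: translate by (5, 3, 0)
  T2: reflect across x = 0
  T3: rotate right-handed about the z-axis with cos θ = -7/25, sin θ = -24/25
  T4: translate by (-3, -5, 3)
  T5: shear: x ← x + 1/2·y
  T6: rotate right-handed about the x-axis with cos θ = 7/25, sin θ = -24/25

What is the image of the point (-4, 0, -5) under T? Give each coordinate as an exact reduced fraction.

T1 translate by (5, 3, 0): (-4, 0, -5) → (1, 3, -5)
T2 reflect across x = 0: (1, 3, -5) → (-1, 3, -5)
T3 rotate right-handed about the z-axis with cos θ = -7/25, sin θ = -24/25: (-1, 3, -5) → (79/25, 3/25, -5)
T4 translate by (-3, -5, 3): (79/25, 3/25, -5) → (4/25, -122/25, -2)
T5 shear: x ← x + 1/2·y: (4/25, -122/25, -2) → (-57/25, -122/25, -2)
T6 rotate right-handed about the x-axis with cos θ = 7/25, sin θ = -24/25: (-57/25, -122/25, -2) → (-57/25, -2054/625, 2578/625)

T(p) = (-57/25, -2054/625, 2578/625)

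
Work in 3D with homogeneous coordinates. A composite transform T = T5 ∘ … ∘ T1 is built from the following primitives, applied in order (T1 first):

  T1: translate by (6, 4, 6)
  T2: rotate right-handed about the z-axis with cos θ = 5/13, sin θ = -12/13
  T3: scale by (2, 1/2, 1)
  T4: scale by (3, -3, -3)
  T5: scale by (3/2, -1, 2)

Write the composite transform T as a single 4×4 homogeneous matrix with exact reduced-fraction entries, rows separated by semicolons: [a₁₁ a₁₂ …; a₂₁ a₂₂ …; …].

T1 = [1 0 0 6; 0 1 0 4; 0 0 1 6; 0 0 0 1]
T2·T1 = [5/13 12/13 0 6; -12/13 5/13 0 -4; 0 0 1 6; 0 0 0 1]
T3·…·T1 = [10/13 24/13 0 12; -6/13 5/26 0 -2; 0 0 1 6; 0 0 0 1]
T4·…·T1 = [30/13 72/13 0 36; 18/13 -15/26 0 6; 0 0 -3 -18; 0 0 0 1]
T5·…·T1 = [45/13 108/13 0 54; -18/13 15/26 0 -6; 0 0 -6 -36; 0 0 0 1]

T = [45/13 108/13 0 54; -18/13 15/26 0 -6; 0 0 -6 -36; 0 0 0 1]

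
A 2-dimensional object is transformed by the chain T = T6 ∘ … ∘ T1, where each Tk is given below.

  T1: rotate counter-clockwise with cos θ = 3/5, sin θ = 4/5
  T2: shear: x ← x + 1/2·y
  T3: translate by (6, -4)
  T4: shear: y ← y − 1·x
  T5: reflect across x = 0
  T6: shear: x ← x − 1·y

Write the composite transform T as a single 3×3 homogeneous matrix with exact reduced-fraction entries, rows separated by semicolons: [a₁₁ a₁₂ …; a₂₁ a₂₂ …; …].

T = [-4/5 -3/5 4; -1/5 11/10 -10; 0 0 1]

T1 = [3/5 -4/5 0; 4/5 3/5 0; 0 0 1]
T2·T1 = [1 -1/2 0; 4/5 3/5 0; 0 0 1]
T3·…·T1 = [1 -1/2 6; 4/5 3/5 -4; 0 0 1]
T4·…·T1 = [1 -1/2 6; -1/5 11/10 -10; 0 0 1]
T5·…·T1 = [-1 1/2 -6; -1/5 11/10 -10; 0 0 1]
T6·…·T1 = [-4/5 -3/5 4; -1/5 11/10 -10; 0 0 1]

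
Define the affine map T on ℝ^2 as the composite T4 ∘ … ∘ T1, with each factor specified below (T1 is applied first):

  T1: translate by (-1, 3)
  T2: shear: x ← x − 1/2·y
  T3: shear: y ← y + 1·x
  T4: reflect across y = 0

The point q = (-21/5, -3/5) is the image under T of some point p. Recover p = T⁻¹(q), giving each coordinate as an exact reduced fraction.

p = (-4/5, 9/5)

T1 = [1 0 -1; 0 1 3; 0 0 1]
T2·T1 = [1 -1/2 -5/2; 0 1 3; 0 0 1]
T3·…·T1 = [1 -1/2 -5/2; 1 1/2 1/2; 0 0 1]
T4·…·T1 = [1 -1/2 -5/2; -1 -1/2 -1/2; 0 0 1]
det M = -1; M⁻¹ = [1/2 -1/2 1; -1 -1 -3; 0 0 1]
M⁻¹ · (-21/5, -3/5)ᵀ = (-4/5, 9/5)ᵀ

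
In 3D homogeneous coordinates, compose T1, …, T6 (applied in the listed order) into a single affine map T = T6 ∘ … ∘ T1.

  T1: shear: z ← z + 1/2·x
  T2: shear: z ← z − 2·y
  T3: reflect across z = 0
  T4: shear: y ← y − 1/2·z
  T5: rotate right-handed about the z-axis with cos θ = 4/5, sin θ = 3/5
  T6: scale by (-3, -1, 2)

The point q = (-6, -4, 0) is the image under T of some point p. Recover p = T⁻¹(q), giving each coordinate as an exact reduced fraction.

p = (4, 2, 2)

T1 = [1 0 0 0; 0 1 0 0; 1/2 0 1 0; 0 0 0 1]
T2·T1 = [1 0 0 0; 0 1 0 0; 1/2 -2 1 0; 0 0 0 1]
T3·…·T1 = [1 0 0 0; 0 1 0 0; -1/2 2 -1 0; 0 0 0 1]
T4·…·T1 = [1 0 0 0; 1/4 0 1/2 0; -1/2 2 -1 0; 0 0 0 1]
T5·…·T1 = [13/20 0 -3/10 0; 4/5 0 2/5 0; -1/2 2 -1 0; 0 0 0 1]
T6·…·T1 = [-39/20 0 9/10 0; -4/5 0 -2/5 0; -1 4 -2 0; 0 0 0 1]
det M = -6; M⁻¹ = [-4/15 -3/5 0 0; 1/5 -4/5 1/4 0; 8/15 -13/10 0 0; 0 0 0 1]
M⁻¹ · (-6, -4, 0)ᵀ = (4, 2, 2)ᵀ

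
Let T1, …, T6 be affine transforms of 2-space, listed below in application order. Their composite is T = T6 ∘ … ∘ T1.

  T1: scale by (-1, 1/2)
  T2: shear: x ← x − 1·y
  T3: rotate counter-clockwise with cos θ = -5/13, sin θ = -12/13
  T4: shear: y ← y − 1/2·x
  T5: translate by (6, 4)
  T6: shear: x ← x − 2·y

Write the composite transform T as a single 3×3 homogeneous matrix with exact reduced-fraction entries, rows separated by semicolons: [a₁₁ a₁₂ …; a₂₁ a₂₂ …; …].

T1 = [-1 0 0; 0 1/2 0; 0 0 1]
T2·T1 = [-1 -1/2 0; 0 1/2 0; 0 0 1]
T3·…·T1 = [5/13 17/26 0; 12/13 7/26 0; 0 0 1]
T4·…·T1 = [5/13 17/26 0; 19/26 -3/52 0; 0 0 1]
T5·…·T1 = [5/13 17/26 6; 19/26 -3/52 4; 0 0 1]
T6·…·T1 = [-14/13 10/13 -2; 19/26 -3/52 4; 0 0 1]

T = [-14/13 10/13 -2; 19/26 -3/52 4; 0 0 1]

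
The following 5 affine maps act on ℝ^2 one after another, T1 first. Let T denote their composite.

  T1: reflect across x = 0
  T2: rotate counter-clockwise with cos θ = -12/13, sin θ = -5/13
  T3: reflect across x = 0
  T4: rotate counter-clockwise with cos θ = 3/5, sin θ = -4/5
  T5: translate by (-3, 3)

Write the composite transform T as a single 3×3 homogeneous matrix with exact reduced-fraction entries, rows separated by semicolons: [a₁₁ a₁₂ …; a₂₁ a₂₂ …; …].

T1 = [-1 0 0; 0 1 0; 0 0 1]
T2·T1 = [12/13 5/13 0; 5/13 -12/13 0; 0 0 1]
T3·…·T1 = [-12/13 -5/13 0; 5/13 -12/13 0; 0 0 1]
T4·…·T1 = [-16/65 -63/65 0; 63/65 -16/65 0; 0 0 1]
T5·…·T1 = [-16/65 -63/65 -3; 63/65 -16/65 3; 0 0 1]

T = [-16/65 -63/65 -3; 63/65 -16/65 3; 0 0 1]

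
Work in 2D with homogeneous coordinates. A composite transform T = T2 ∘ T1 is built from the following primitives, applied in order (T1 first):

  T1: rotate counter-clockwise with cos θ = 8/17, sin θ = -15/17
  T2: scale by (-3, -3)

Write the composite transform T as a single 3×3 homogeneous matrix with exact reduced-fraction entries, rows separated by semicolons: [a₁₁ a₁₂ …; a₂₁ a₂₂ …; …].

T = [-24/17 -45/17 0; 45/17 -24/17 0; 0 0 1]

T1 = [8/17 15/17 0; -15/17 8/17 0; 0 0 1]
T2·T1 = [-24/17 -45/17 0; 45/17 -24/17 0; 0 0 1]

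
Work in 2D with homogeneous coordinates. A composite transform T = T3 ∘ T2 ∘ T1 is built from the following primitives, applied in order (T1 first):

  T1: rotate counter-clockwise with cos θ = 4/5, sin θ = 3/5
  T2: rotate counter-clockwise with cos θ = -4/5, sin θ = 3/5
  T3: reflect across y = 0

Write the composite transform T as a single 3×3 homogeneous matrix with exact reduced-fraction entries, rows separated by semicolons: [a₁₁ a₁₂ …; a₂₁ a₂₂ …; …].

T1 = [4/5 -3/5 0; 3/5 4/5 0; 0 0 1]
T2·T1 = [-1 0 0; 0 -1 0; 0 0 1]
T3·…·T1 = [-1 0 0; 0 1 0; 0 0 1]

T = [-1 0 0; 0 1 0; 0 0 1]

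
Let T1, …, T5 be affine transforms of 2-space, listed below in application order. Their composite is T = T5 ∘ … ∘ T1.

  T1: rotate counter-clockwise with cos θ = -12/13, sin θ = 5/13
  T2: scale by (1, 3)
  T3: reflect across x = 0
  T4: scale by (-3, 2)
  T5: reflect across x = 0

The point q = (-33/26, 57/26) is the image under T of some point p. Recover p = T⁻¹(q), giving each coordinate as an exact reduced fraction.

p = (-1/4, -1/2)

T1 = [-12/13 -5/13 0; 5/13 -12/13 0; 0 0 1]
T2·T1 = [-12/13 -5/13 0; 15/13 -36/13 0; 0 0 1]
T3·…·T1 = [12/13 5/13 0; 15/13 -36/13 0; 0 0 1]
T4·…·T1 = [-36/13 -15/13 0; 30/13 -72/13 0; 0 0 1]
T5·…·T1 = [36/13 15/13 0; 30/13 -72/13 0; 0 0 1]
det M = -18; M⁻¹ = [4/13 5/78 0; 5/39 -2/13 0; 0 0 1]
M⁻¹ · (-33/26, 57/26)ᵀ = (-1/4, -1/2)ᵀ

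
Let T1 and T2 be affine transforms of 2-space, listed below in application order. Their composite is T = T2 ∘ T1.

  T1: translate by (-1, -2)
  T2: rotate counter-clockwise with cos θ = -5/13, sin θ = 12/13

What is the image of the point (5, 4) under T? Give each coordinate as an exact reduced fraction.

T1 translate by (-1, -2): (5, 4) → (4, 2)
T2 rotate counter-clockwise with cos θ = -5/13, sin θ = 12/13: (4, 2) → (-44/13, 38/13)

T(p) = (-44/13, 38/13)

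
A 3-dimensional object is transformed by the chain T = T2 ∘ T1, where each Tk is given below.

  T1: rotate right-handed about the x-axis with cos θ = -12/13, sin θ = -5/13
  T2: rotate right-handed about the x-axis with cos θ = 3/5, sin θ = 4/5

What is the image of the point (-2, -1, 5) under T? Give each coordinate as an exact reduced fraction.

T(p) = (-2, 331/65, -17/65)

T1 rotate right-handed about the x-axis with cos θ = -12/13, sin θ = -5/13: (-2, -1, 5) → (-2, 37/13, -55/13)
T2 rotate right-handed about the x-axis with cos θ = 3/5, sin θ = 4/5: (-2, 37/13, -55/13) → (-2, 331/65, -17/65)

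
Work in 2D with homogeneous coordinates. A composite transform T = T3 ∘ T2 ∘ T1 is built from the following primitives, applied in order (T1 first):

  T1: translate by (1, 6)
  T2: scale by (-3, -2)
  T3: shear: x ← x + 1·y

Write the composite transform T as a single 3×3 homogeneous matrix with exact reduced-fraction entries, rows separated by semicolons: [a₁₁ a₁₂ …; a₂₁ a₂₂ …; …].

T = [-3 -2 -15; 0 -2 -12; 0 0 1]

T1 = [1 0 1; 0 1 6; 0 0 1]
T2·T1 = [-3 0 -3; 0 -2 -12; 0 0 1]
T3·…·T1 = [-3 -2 -15; 0 -2 -12; 0 0 1]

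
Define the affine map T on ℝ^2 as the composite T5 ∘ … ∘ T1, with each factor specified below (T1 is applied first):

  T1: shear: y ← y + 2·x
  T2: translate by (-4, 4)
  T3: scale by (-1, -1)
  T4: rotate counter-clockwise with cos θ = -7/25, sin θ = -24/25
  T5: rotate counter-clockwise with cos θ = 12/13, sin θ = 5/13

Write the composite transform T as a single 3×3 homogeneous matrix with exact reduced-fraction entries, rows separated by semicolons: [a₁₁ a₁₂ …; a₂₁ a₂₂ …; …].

T1 = [1 0 0; 2 1 0; 0 0 1]
T2·T1 = [1 0 -4; 2 1 4; 0 0 1]
T3·…·T1 = [-1 0 4; -2 -1 -4; 0 0 1]
T4·…·T1 = [-41/25 -24/25 -124/25; 38/25 7/25 -68/25; 0 0 1]
T5·…·T1 = [-682/325 -323/325 -1148/325; 251/325 -36/325 -1436/325; 0 0 1]

T = [-682/325 -323/325 -1148/325; 251/325 -36/325 -1436/325; 0 0 1]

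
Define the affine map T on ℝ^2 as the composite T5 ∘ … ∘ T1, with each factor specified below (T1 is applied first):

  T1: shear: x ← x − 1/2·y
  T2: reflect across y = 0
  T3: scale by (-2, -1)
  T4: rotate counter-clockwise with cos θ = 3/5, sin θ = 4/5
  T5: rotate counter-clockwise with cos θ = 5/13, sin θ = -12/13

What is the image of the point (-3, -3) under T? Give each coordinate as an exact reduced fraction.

T1 shear: x ← x − 1/2·y: (-3, -3) → (-3/2, -3)
T2 reflect across y = 0: (-3/2, -3) → (-3/2, 3)
T3 scale by (-2, -1): (-3/2, 3) → (3, -3)
T4 rotate counter-clockwise with cos θ = 3/5, sin θ = 4/5: (3, -3) → (21/5, 3/5)
T5 rotate counter-clockwise with cos θ = 5/13, sin θ = -12/13: (21/5, 3/5) → (141/65, -237/65)

T(p) = (141/65, -237/65)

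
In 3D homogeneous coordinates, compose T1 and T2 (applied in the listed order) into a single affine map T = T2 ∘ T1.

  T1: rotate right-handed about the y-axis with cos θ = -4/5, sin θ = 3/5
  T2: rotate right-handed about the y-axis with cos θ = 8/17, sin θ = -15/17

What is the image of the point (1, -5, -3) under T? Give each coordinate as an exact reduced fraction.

T(p) = (-239/85, -5, -123/85)

T1 rotate right-handed about the y-axis with cos θ = -4/5, sin θ = 3/5: (1, -5, -3) → (-13/5, -5, 9/5)
T2 rotate right-handed about the y-axis with cos θ = 8/17, sin θ = -15/17: (-13/5, -5, 9/5) → (-239/85, -5, -123/85)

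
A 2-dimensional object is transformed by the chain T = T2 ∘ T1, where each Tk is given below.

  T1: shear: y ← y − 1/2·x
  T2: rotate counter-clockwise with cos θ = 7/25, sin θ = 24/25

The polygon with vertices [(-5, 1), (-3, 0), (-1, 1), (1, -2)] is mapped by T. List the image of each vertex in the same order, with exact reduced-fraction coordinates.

image vertices: (-119/25, -191/50), (-57/25, -123/50), (-43/25, -27/50), (67/25, 13/50)

T1 shear: y ← y − 1/2·x: (-5, 1) → (-5, 7/2); (-3, 0) → (-3, 3/2); (-1, 1) → (-1, 3/2); (1, -2) → (1, -5/2)
T2 rotate counter-clockwise with cos θ = 7/25, sin θ = 24/25: (-5, 7/2) → (-119/25, -191/50); (-3, 3/2) → (-57/25, -123/50); (-1, 3/2) → (-43/25, -27/50); (1, -5/2) → (67/25, 13/50)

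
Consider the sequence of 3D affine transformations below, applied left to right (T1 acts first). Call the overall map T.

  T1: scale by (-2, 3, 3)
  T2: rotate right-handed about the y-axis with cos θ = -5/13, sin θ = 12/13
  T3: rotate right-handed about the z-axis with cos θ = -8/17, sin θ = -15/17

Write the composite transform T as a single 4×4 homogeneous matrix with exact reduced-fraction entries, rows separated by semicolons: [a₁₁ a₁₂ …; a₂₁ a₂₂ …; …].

T = [-80/221 45/17 -288/221 0; -150/221 -24/17 -540/221 0; 24/13 0 -15/13 0; 0 0 0 1]

T1 = [-2 0 0 0; 0 3 0 0; 0 0 3 0; 0 0 0 1]
T2·T1 = [10/13 0 36/13 0; 0 3 0 0; 24/13 0 -15/13 0; 0 0 0 1]
T3·…·T1 = [-80/221 45/17 -288/221 0; -150/221 -24/17 -540/221 0; 24/13 0 -15/13 0; 0 0 0 1]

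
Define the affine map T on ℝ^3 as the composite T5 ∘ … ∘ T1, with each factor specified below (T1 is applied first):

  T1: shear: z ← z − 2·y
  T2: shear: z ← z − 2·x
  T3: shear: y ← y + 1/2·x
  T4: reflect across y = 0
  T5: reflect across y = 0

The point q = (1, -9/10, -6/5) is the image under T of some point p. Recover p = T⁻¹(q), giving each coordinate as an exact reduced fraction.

T1 = [1 0 0 0; 0 1 0 0; 0 -2 1 0; 0 0 0 1]
T2·T1 = [1 0 0 0; 0 1 0 0; -2 -2 1 0; 0 0 0 1]
T3·…·T1 = [1 0 0 0; 1/2 1 0 0; -2 -2 1 0; 0 0 0 1]
T4·…·T1 = [1 0 0 0; -1/2 -1 0 0; -2 -2 1 0; 0 0 0 1]
T5·…·T1 = [1 0 0 0; 1/2 1 0 0; -2 -2 1 0; 0 0 0 1]
det M = 1; M⁻¹ = [1 0 0 0; -1/2 1 0 0; 1 2 1 0; 0 0 0 1]
M⁻¹ · (1, -9/10, -6/5)ᵀ = (1, -7/5, -2)ᵀ

p = (1, -7/5, -2)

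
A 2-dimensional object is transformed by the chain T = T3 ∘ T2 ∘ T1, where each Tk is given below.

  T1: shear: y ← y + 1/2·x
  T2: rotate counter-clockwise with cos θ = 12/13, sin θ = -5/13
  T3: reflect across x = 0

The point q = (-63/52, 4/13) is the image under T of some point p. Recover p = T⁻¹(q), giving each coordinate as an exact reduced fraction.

p = (1, 1/4)

T1 = [1 0 0; 1/2 1 0; 0 0 1]
T2·T1 = [29/26 5/13 0; 1/13 12/13 0; 0 0 1]
T3·…·T1 = [-29/26 -5/13 0; 1/13 12/13 0; 0 0 1]
det M = -1; M⁻¹ = [-12/13 -5/13 0; 1/13 29/26 0; 0 0 1]
M⁻¹ · (-63/52, 4/13)ᵀ = (1, 1/4)ᵀ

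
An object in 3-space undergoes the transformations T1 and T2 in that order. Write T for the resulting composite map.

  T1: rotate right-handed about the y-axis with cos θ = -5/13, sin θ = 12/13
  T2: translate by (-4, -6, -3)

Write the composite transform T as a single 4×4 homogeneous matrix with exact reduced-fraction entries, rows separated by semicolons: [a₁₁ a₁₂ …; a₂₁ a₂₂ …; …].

T = [-5/13 0 12/13 -4; 0 1 0 -6; -12/13 0 -5/13 -3; 0 0 0 1]

T1 = [-5/13 0 12/13 0; 0 1 0 0; -12/13 0 -5/13 0; 0 0 0 1]
T2·T1 = [-5/13 0 12/13 -4; 0 1 0 -6; -12/13 0 -5/13 -3; 0 0 0 1]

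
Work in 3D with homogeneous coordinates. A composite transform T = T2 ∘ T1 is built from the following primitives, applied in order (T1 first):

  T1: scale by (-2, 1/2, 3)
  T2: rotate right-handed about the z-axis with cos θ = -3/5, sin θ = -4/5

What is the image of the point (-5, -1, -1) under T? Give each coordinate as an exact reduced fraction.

T1 scale by (-2, 1/2, 3): (-5, -1, -1) → (10, -1/2, -3)
T2 rotate right-handed about the z-axis with cos θ = -3/5, sin θ = -4/5: (10, -1/2, -3) → (-32/5, -77/10, -3)

T(p) = (-32/5, -77/10, -3)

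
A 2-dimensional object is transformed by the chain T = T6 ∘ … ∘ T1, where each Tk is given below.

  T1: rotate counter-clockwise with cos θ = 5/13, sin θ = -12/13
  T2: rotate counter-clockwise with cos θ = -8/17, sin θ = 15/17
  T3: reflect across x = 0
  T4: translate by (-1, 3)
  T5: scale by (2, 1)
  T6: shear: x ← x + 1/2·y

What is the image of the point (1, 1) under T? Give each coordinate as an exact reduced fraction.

T1 rotate counter-clockwise with cos θ = 5/13, sin θ = -12/13: (1, 1) → (17/13, -7/13)
T2 rotate counter-clockwise with cos θ = -8/17, sin θ = 15/17: (17/13, -7/13) → (-31/221, 311/221)
T3 reflect across x = 0: (-31/221, 311/221) → (31/221, 311/221)
T4 translate by (-1, 3): (31/221, 311/221) → (-190/221, 974/221)
T5 scale by (2, 1): (-190/221, 974/221) → (-380/221, 974/221)
T6 shear: x ← x + 1/2·y: (-380/221, 974/221) → (107/221, 974/221)

T(p) = (107/221, 974/221)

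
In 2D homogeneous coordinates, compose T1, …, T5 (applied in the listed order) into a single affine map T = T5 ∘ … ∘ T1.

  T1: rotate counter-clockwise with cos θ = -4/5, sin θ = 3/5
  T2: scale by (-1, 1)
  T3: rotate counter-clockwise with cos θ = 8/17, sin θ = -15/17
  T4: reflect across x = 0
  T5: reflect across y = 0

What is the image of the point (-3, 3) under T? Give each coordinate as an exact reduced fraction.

T(p) = (339/85, 123/85)

T1 rotate counter-clockwise with cos θ = -4/5, sin θ = 3/5: (-3, 3) → (3/5, -21/5)
T2 scale by (-1, 1): (3/5, -21/5) → (-3/5, -21/5)
T3 rotate counter-clockwise with cos θ = 8/17, sin θ = -15/17: (-3/5, -21/5) → (-339/85, -123/85)
T4 reflect across x = 0: (-339/85, -123/85) → (339/85, -123/85)
T5 reflect across y = 0: (339/85, -123/85) → (339/85, 123/85)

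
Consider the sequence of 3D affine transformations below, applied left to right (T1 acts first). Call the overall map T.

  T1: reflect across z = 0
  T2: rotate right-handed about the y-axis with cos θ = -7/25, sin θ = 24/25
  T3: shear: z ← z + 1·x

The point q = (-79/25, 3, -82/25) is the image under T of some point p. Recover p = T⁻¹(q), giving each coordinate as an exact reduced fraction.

T1 = [1 0 0 0; 0 1 0 0; 0 0 -1 0; 0 0 0 1]
T2·T1 = [-7/25 0 -24/25 0; 0 1 0 0; -24/25 0 7/25 0; 0 0 0 1]
T3·…·T1 = [-7/25 0 -24/25 0; 0 1 0 0; -31/25 0 -17/25 0; 0 0 0 1]
det M = -1; M⁻¹ = [17/25 0 -24/25 0; 0 1 0 0; -31/25 0 7/25 0; 0 0 0 1]
M⁻¹ · (-79/25, 3, -82/25)ᵀ = (1, 3, 3)ᵀ

p = (1, 3, 3)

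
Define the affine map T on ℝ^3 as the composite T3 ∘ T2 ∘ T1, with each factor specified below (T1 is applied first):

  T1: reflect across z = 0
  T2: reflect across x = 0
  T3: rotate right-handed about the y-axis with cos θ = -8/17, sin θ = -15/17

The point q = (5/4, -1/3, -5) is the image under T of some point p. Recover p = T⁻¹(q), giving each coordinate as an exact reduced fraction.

p = (5, -1/3, -5/4)

T1 = [1 0 0 0; 0 1 0 0; 0 0 -1 0; 0 0 0 1]
T2·T1 = [-1 0 0 0; 0 1 0 0; 0 0 -1 0; 0 0 0 1]
T3·…·T1 = [8/17 0 15/17 0; 0 1 0 0; -15/17 0 8/17 0; 0 0 0 1]
det M = 1; M⁻¹ = [8/17 0 -15/17 0; 0 1 0 0; 15/17 0 8/17 0; 0 0 0 1]
M⁻¹ · (5/4, -1/3, -5)ᵀ = (5, -1/3, -5/4)ᵀ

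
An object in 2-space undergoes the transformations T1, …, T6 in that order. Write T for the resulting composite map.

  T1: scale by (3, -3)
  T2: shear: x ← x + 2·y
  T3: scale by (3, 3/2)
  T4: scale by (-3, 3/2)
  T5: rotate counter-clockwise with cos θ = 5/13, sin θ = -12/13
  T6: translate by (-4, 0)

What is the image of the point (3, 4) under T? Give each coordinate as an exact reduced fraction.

T1 scale by (3, -3): (3, 4) → (9, -12)
T2 shear: x ← x + 2·y: (9, -12) → (-15, -12)
T3 scale by (3, 3/2): (-15, -12) → (-45, -18)
T4 scale by (-3, 3/2): (-45, -18) → (135, -27)
T5 rotate counter-clockwise with cos θ = 5/13, sin θ = -12/13: (135, -27) → (27, -135)
T6 translate by (-4, 0): (27, -135) → (23, -135)

T(p) = (23, -135)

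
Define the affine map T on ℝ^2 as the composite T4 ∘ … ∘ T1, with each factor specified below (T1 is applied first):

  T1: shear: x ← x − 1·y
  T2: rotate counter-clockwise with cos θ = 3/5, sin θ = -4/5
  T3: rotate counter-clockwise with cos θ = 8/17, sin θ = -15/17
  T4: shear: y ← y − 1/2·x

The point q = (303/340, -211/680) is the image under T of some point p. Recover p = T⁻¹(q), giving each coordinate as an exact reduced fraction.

p = (1/4, 3/4)

T1 = [1 -1 0; 0 1 0; 0 0 1]
T2·T1 = [3/5 1/5 0; -4/5 7/5 0; 0 0 1]
T3·…·T1 = [-36/85 113/85 0; -77/85 41/85 0; 0 0 1]
T4·…·T1 = [-36/85 113/85 0; -59/85 -31/170 0; 0 0 1]
det M = 1; M⁻¹ = [-31/170 -113/85 0; 59/85 -36/85 0; 0 0 1]
M⁻¹ · (303/340, -211/680)ᵀ = (1/4, 3/4)ᵀ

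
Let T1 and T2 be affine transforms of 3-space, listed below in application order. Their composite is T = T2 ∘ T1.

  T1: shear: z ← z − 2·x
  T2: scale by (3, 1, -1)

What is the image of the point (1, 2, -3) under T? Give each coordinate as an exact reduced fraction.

T(p) = (3, 2, 5)

T1 shear: z ← z − 2·x: (1, 2, -3) → (1, 2, -5)
T2 scale by (3, 1, -1): (1, 2, -5) → (3, 2, 5)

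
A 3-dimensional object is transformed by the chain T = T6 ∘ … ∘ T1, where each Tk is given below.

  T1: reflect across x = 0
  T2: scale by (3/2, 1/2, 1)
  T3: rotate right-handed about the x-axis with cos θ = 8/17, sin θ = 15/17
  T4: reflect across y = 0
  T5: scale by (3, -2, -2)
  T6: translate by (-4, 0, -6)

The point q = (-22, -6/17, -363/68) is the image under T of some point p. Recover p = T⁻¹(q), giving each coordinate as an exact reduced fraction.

p = (4, -3/4, 0)

T1 = [-1 0 0 0; 0 1 0 0; 0 0 1 0; 0 0 0 1]
T2·T1 = [-3/2 0 0 0; 0 1/2 0 0; 0 0 1 0; 0 0 0 1]
T3·…·T1 = [-3/2 0 0 0; 0 4/17 -15/17 0; 0 15/34 8/17 0; 0 0 0 1]
T4·…·T1 = [-3/2 0 0 0; 0 -4/17 15/17 0; 0 15/34 8/17 0; 0 0 0 1]
T5·…·T1 = [-9/2 0 0 0; 0 8/17 -30/17 0; 0 -15/17 -16/17 0; 0 0 0 1]
T6·…·T1 = [-9/2 0 0 -4; 0 8/17 -30/17 0; 0 -15/17 -16/17 -6; 0 0 0 1]
det M = 9; M⁻¹ = [-2/9 0 0 -8/9; 0 8/17 -15/17 -90/17; 0 -15/34 -4/17 -24/17; 0 0 0 1]
M⁻¹ · (-22, -6/17, -363/68)ᵀ = (4, -3/4, 0)ᵀ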